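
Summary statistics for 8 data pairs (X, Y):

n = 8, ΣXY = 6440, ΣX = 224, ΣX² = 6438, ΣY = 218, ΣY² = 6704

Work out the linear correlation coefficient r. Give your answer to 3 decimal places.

r = (nΣXY − ΣXΣY) / √[(nΣX² − (ΣX)²)(nΣY² − (ΣY)²)]
Numerator: 8×6440 − 224×218 = 2688
Denominator: √[(51504 − 50176)(53632 − 47524)] = √[1328 × 6108] = 2848.0562
r = 2688 / 2848.0562 ≈ 0.944

0.944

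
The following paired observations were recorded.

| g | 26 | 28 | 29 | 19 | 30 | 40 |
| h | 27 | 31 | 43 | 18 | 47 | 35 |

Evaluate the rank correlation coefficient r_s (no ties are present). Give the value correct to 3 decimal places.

Rank g: 2, 3, 4, 1, 5, 6
Rank h: 2, 3, 5, 1, 6, 4
d = rank(g) − rank(h): 0, 0, -1, 0, -1, 2; Σd² = 6
ρ = 1 − 6Σd² / [n(n²−1)] = 1 − 6×6 / (6×35) = 1 − 36/210 ≈ 0.829

0.829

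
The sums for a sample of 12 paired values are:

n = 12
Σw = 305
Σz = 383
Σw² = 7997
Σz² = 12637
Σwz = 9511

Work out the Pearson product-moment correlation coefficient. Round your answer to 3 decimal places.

-0.703

r = (nΣwz − ΣwΣz) / √[(nΣw² − (Σw)²)(nΣz² − (Σz)²)]
Numerator: 12×9511 − 305×383 = -2683
Denominator: √[(95964 − 93025)(151644 − 146689)] = √[2939 × 4955] = 3816.1165
r = -2683 / 3816.1165 ≈ -0.703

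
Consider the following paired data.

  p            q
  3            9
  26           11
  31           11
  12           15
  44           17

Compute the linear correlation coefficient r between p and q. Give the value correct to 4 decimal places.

0.5695

n = 5, Σp = 116, Σq = 63, Σp² = 3726, Σq² = 837, Σpq = 1582
nΣpq − ΣpΣq = 7910 − 7308 = 602
nΣp² − (Σp)² = 18630 − 13456 = 5174; nΣq² − (Σq)² = 4185 − 3969 = 216
r = 602 / √(5174 × 216) = 602 / 1057.1585 ≈ 0.5695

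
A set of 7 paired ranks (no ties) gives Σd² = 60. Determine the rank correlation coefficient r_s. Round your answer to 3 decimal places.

-0.071

ρ = 1 − 6Σd² / [n(n²−1)] = 1 − 6×60 / (7×48)
  = 1 − 360/336 = 1 − 1.0714 ≈ -0.071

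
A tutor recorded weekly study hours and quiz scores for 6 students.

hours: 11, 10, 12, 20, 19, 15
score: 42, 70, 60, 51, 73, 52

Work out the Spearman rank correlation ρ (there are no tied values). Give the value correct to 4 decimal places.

Rank hours: 2, 1, 3, 6, 5, 4
Rank score: 1, 5, 4, 2, 6, 3
d = rank(hours) − rank(score): 1, -4, -1, 4, -1, 1; Σd² = 36
ρ = 1 − 6Σd² / [n(n²−1)] = 1 − 6×36 / (6×35) = 1 − 216/210 ≈ -0.0286

-0.0286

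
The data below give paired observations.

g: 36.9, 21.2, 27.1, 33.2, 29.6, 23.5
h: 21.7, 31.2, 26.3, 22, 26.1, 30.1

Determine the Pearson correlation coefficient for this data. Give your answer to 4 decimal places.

n = 6, Σg = 171.5, Σh = 157.4, Σg² = 5076.11, Σh² = 4207.24, Σgh = 4385.21
nΣgh − ΣgΣh = 26311.26 − 26994.1 = -682.84
nΣg² − (Σg)² = 30456.66 − 29412.25 = 1044.41; nΣh² − (Σh)² = 25243.44 − 24774.76 = 468.68
r = -682.84 / √(1044.41 × 468.68) = -682.84 / 699.6385 ≈ -0.9760

-0.9760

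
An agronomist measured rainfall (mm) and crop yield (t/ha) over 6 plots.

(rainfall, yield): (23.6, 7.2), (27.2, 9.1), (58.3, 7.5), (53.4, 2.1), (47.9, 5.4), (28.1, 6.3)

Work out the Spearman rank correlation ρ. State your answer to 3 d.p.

Rank rainfall: 1, 2, 6, 5, 4, 3
Rank yield: 4, 6, 5, 1, 2, 3
d = rank(rainfall) − rank(yield): -3, -4, 1, 4, 2, 0; Σd² = 46
ρ = 1 − 6Σd² / [n(n²−1)] = 1 − 6×46 / (6×35) = 1 − 276/210 ≈ -0.314

-0.314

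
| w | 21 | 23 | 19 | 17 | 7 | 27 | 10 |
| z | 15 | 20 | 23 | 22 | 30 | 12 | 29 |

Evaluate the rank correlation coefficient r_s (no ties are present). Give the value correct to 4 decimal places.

-0.9286

Rank w: 5, 6, 4, 3, 1, 7, 2
Rank z: 2, 3, 5, 4, 7, 1, 6
d = rank(w) − rank(z): 3, 3, -1, -1, -6, 6, -4; Σd² = 108
ρ = 1 − 6Σd² / [n(n²−1)] = 1 − 6×108 / (7×48) = 1 − 648/336 ≈ -0.9286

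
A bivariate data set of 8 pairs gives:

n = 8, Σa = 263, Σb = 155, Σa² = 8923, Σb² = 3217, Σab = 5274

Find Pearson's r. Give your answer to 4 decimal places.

0.7330

r = (nΣab − ΣaΣb) / √[(nΣa² − (Σa)²)(nΣb² − (Σb)²)]
Numerator: 8×5274 − 263×155 = 1427
Denominator: √[(71384 − 69169)(25736 − 24025)] = √[2215 × 1711] = 1946.7576
r = 1427 / 1946.7576 ≈ 0.7330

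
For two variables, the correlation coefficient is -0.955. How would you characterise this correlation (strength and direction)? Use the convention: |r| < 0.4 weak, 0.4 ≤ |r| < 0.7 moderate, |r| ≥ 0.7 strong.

strong negative

r = -0.955 < 0 so the relationship is negative.
|r| = 0.955, which falls in the strong range.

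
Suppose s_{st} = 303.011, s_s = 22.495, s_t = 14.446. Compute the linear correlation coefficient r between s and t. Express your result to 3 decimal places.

r = Cov(s,t) / (s_s · s_t) = 303.011 / (22.495 × 14.446)
  = 303.011 / 324.9628 ≈ 0.932

0.932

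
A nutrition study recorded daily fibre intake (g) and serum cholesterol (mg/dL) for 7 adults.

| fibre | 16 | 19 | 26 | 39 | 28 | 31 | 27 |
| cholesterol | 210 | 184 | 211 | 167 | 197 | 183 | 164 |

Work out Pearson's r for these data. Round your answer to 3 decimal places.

-0.575

n = 7, Σx = 186, Σy = 1316, Σx² = 5288, Σy² = 249560, Σxy = 34472
nΣxy − ΣxΣy = 241304 − 244776 = -3472
nΣx² − (Σx)² = 37016 − 34596 = 2420; nΣy² − (Σy)² = 1746920 − 1731856 = 15064
r = -3472 / √(2420 × 15064) = -3472 / 6037.7877 ≈ -0.575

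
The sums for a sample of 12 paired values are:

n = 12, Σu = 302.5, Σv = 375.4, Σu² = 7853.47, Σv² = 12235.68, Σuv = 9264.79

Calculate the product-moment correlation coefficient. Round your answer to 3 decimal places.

-0.593

r = (nΣuv − ΣuΣv) / √[(nΣu² − (Σu)²)(nΣv² − (Σv)²)]
Numerator: 12×9264.79 − 302.5×375.4 = -2381.02
Denominator: √[(94241.64 − 91506.25)(146828.16 − 140925.16)] = √[2735.39 × 5903] = 4018.3339
r = -2381.02 / 4018.3339 ≈ -0.593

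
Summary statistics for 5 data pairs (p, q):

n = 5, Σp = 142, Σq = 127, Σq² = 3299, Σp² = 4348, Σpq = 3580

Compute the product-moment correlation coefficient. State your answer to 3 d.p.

r = (nΣpq − ΣpΣq) / √[(nΣp² − (Σp)²)(nΣq² − (Σq)²)]
Numerator: 5×3580 − 142×127 = -134
Denominator: √[(21740 − 20164)(16495 − 16129)] = √[1576 × 366] = 759.4840
r = -134 / 759.4840 ≈ -0.176

-0.176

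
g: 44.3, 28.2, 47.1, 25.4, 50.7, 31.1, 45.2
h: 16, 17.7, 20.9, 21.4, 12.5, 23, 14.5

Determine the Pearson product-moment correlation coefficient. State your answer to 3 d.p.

n = 7, Σg = 272, Σh = 126, Σg² = 11202.04, Σh² = 2359.56, Σgh = 4740.34
nΣgh − ΣgΣh = 33182.38 − 34272 = -1089.62
nΣg² − (Σg)² = 78414.28 − 73984 = 4430.28; nΣh² − (Σh)² = 16516.92 − 15876 = 640.92
r = -1089.62 / √(4430.28 × 640.92) = -1089.62 / 1685.0683 ≈ -0.647

-0.647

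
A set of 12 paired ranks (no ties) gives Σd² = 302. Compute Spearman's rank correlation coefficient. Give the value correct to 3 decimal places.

ρ = 1 − 6Σd² / [n(n²−1)] = 1 − 6×302 / (12×143)
  = 1 − 1812/1716 = 1 − 1.0559 ≈ -0.056

-0.056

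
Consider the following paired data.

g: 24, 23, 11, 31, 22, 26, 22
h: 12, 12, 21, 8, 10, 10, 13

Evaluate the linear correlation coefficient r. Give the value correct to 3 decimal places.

-0.950

n = 7, Σg = 159, Σh = 86, Σg² = 3831, Σh² = 1162, Σgh = 1809
nΣgh − ΣgΣh = 12663 − 13674 = -1011
nΣg² − (Σg)² = 26817 − 25281 = 1536; nΣh² − (Σh)² = 8134 − 7396 = 738
r = -1011 / √(1536 × 738) = -1011 / 1064.6915 ≈ -0.950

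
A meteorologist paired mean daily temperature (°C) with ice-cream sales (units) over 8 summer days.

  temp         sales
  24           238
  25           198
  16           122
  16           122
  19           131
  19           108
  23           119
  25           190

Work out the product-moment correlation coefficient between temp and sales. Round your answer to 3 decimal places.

n = 8, Σx = 167, Σy = 1228, Σx² = 3589, Σy² = 204702, Σxy = 26594
nΣxy − ΣxΣy = 212752 − 205076 = 7676
nΣx² − (Σx)² = 28712 − 27889 = 823; nΣy² − (Σy)² = 1637616 − 1507984 = 129632
r = 7676 / √(823 × 129632) = 7676 / 10328.9465 ≈ 0.743

0.743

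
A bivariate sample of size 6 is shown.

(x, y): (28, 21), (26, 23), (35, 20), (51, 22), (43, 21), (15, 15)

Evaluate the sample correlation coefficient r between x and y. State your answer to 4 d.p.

0.6103

n = 6, Σx = 198, Σy = 122, Σx² = 7360, Σy² = 2520, Σxy = 4136
nΣxy − ΣxΣy = 24816 − 24156 = 660
nΣx² − (Σx)² = 44160 − 39204 = 4956; nΣy² − (Σy)² = 15120 − 14884 = 236
r = 660 / √(4956 × 236) = 660 / 1081.4879 ≈ 0.6103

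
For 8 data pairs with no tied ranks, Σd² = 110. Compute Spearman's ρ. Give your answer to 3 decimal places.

ρ = 1 − 6Σd² / [n(n²−1)] = 1 − 6×110 / (8×63)
  = 1 − 660/504 = 1 − 1.3095 ≈ -0.310

-0.310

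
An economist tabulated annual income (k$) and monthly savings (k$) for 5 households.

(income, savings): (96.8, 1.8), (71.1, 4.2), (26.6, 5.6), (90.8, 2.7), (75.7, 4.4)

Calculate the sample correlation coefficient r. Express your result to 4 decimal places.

-0.9092

n = 5, Σx = 361, Σy = 18.7, Σx² = 29108.14, Σy² = 78.89, Σxy = 1200.06
nΣxy − ΣxΣy = 6000.3 − 6750.7 = -750.4
nΣx² − (Σx)² = 145540.7 − 130321 = 15219.7; nΣy² − (Σy)² = 394.45 − 349.69 = 44.76
r = -750.4 / √(15219.7 × 44.76) = -750.4 / 825.3689 ≈ -0.9092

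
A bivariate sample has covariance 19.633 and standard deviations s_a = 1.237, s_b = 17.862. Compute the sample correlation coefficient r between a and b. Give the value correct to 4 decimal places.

0.8886

r = Cov(a,b) / (s_a · s_b) = 19.633 / (1.237 × 17.862)
  = 19.633 / 22.0953 ≈ 0.8886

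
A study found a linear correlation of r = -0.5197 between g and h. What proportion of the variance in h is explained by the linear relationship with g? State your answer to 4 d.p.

r² = (-0.5197)² = 0.2701

0.2701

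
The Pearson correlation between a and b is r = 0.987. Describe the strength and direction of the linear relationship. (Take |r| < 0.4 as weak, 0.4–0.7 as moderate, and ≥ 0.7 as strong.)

r = 0.987 > 0 so the relationship is positive.
|r| = 0.987, which falls in the strong range.

strong positive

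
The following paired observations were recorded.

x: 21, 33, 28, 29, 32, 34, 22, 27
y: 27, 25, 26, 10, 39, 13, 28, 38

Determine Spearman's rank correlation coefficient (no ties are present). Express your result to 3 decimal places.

Rank x: 1, 7, 4, 5, 6, 8, 2, 3
Rank y: 5, 3, 4, 1, 8, 2, 6, 7
d = rank(x) − rank(y): -4, 4, 0, 4, -2, 6, -4, -4; Σd² = 120
ρ = 1 − 6Σd² / [n(n²−1)] = 1 − 6×120 / (8×63) = 1 − 720/504 ≈ -0.429

-0.429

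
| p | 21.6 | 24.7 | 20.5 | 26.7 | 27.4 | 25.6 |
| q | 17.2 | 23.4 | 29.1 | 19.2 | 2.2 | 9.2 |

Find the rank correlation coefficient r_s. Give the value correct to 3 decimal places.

-0.714

Rank p: 2, 3, 1, 5, 6, 4
Rank q: 3, 5, 6, 4, 1, 2
d = rank(p) − rank(q): -1, -2, -5, 1, 5, 2; Σd² = 60
ρ = 1 − 6Σd² / [n(n²−1)] = 1 − 6×60 / (6×35) = 1 − 360/210 ≈ -0.714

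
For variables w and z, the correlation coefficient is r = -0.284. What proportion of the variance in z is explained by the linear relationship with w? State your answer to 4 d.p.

r² = (-0.284)² = 0.0807

0.0807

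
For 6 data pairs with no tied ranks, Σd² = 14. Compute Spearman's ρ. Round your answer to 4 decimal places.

ρ = 1 − 6Σd² / [n(n²−1)] = 1 − 6×14 / (6×35)
  = 1 − 84/210 = 1 − 0.40000 ≈ 0.6000

0.6000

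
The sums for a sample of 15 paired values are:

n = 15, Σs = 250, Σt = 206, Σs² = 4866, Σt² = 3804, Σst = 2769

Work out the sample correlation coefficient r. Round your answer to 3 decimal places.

r = (nΣst − ΣsΣt) / √[(nΣs² − (Σs)²)(nΣt² − (Σt)²)]
Numerator: 15×2769 − 250×206 = -9965
Denominator: √[(72990 − 62500)(57060 − 42436)] = √[10490 × 14624] = 12385.7079
r = -9965 / 12385.7079 ≈ -0.805

-0.805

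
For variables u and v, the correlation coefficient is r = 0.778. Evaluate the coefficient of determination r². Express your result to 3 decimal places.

0.605

r² = (0.778)² = 0.605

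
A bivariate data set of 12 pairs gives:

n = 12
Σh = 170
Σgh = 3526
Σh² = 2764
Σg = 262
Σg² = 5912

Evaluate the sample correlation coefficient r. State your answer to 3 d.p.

-0.711

r = (nΣgh − ΣgΣh) / √[(nΣg² − (Σg)²)(nΣh² − (Σh)²)]
Numerator: 12×3526 − 262×170 = -2228
Denominator: √[(70944 − 68644)(33168 − 28900)] = √[2300 × 4268] = 3133.1135
r = -2228 / 3133.1135 ≈ -0.711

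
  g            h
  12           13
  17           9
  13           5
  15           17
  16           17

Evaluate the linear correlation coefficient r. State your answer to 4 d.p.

0.2404

n = 5, Σg = 73, Σh = 61, Σg² = 1083, Σh² = 853, Σgh = 901
nΣgh − ΣgΣh = 4505 − 4453 = 52
nΣg² − (Σg)² = 5415 − 5329 = 86; nΣh² − (Σh)² = 4265 − 3721 = 544
r = 52 / √(86 × 544) = 52 / 216.2961 ≈ 0.2404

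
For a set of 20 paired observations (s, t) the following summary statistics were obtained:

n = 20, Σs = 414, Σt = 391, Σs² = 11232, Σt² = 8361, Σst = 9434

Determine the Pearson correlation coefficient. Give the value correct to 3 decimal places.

r = (nΣst − ΣsΣt) / √[(nΣs² − (Σs)²)(nΣt² − (Σt)²)]
Numerator: 20×9434 − 414×391 = 26806
Denominator: √[(224640 − 171396)(167220 − 152881)] = √[53244 × 14339] = 27630.8834
r = 26806 / 27630.8834 ≈ 0.970

0.970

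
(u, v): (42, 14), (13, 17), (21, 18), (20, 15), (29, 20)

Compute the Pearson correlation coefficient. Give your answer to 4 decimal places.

-0.3122

n = 5, Σu = 125, Σv = 84, Σu² = 3615, Σv² = 1434, Σuv = 2067
nΣuv − ΣuΣv = 10335 − 10500 = -165
nΣu² − (Σu)² = 18075 − 15625 = 2450; nΣv² − (Σv)² = 7170 − 7056 = 114
r = -165 / √(2450 × 114) = -165 / 528.4884 ≈ -0.3122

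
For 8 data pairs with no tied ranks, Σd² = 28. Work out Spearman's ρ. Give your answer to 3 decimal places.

0.667

ρ = 1 − 6Σd² / [n(n²−1)] = 1 − 6×28 / (8×63)
  = 1 − 168/504 = 1 − 0.3333 ≈ 0.667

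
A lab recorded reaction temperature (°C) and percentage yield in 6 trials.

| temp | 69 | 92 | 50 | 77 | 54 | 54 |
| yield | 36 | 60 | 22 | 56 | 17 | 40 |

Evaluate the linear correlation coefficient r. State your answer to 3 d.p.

0.874

n = 6, Σx = 396, Σy = 231, Σx² = 27486, Σy² = 10405, Σxy = 16494
nΣxy − ΣxΣy = 98964 − 91476 = 7488
nΣx² − (Σx)² = 164916 − 156816 = 8100; nΣy² − (Σy)² = 62430 − 53361 = 9069
r = 7488 / √(8100 × 9069) = 7488 / 8570.8168 ≈ 0.874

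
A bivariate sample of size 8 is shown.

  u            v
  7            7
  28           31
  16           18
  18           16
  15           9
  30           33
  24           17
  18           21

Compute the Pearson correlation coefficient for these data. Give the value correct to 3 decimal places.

0.901

n = 8, Σu = 156, Σv = 152, Σu² = 3438, Σv² = 3490, Σuv = 3404
nΣuv − ΣuΣv = 27232 − 23712 = 3520
nΣu² − (Σu)² = 27504 − 24336 = 3168; nΣv² − (Σv)² = 27920 − 23104 = 4816
r = 3520 / √(3168 × 4816) = 3520 / 3906.0323 ≈ 0.901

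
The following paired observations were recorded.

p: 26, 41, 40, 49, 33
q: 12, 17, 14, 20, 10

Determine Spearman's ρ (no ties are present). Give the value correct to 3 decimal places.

0.900

Rank p: 1, 4, 3, 5, 2
Rank q: 2, 4, 3, 5, 1
d = rank(p) − rank(q): -1, 0, 0, 0, 1; Σd² = 2
ρ = 1 − 6Σd² / [n(n²−1)] = 1 − 6×2 / (5×24) = 1 − 12/120 ≈ 0.900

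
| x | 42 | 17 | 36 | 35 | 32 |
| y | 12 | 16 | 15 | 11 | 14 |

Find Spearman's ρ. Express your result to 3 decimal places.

Rank x: 5, 1, 4, 3, 2
Rank y: 2, 5, 4, 1, 3
d = rank(x) − rank(y): 3, -4, 0, 2, -1; Σd² = 30
ρ = 1 − 6Σd² / [n(n²−1)] = 1 − 6×30 / (5×24) = 1 − 180/120 ≈ -0.500

-0.500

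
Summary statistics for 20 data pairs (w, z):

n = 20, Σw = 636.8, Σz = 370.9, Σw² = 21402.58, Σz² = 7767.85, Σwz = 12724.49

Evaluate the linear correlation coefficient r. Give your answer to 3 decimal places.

0.914

r = (nΣwz − ΣwΣz) / √[(nΣw² − (Σw)²)(nΣz² − (Σz)²)]
Numerator: 20×12724.49 − 636.8×370.9 = 18300.68
Denominator: √[(428051.6 − 405514.24)(155357 − 137566.81)] = √[22537.36 × 17790.19] = 20023.5840
r = 18300.68 / 20023.5840 ≈ 0.914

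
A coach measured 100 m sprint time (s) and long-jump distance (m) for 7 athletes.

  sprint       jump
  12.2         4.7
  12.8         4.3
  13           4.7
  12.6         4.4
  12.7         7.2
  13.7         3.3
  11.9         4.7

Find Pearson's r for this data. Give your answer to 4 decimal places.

n = 7, Σx = 88.9, Σy = 33.3, Σx² = 1131.03, Σy² = 166.85, Σxy = 421.5
nΣxy − ΣxΣy = 2950.5 − 2960.37 = -9.87
nΣx² − (Σx)² = 7917.21 − 7903.21 = 14; nΣy² − (Σy)² = 1167.95 − 1108.89 = 59.06
r = -9.87 / √(14 × 59.06) = -9.87 / 28.7548 ≈ -0.3432

-0.3432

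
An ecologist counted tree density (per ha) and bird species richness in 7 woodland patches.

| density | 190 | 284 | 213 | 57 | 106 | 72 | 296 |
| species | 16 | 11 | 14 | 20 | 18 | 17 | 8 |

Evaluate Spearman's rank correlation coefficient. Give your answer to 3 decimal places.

Rank density: 4, 6, 5, 1, 3, 2, 7
Rank species: 4, 2, 3, 7, 6, 5, 1
d = rank(density) − rank(species): 0, 4, 2, -6, -3, -3, 6; Σd² = 110
ρ = 1 − 6Σd² / [n(n²−1)] = 1 − 6×110 / (7×48) = 1 − 660/336 ≈ -0.964

-0.964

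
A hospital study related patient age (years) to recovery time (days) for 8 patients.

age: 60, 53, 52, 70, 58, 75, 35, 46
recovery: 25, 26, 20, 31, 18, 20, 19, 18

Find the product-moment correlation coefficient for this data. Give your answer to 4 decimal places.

0.4537

n = 8, Σx = 449, Σy = 177, Σx² = 26343, Σy² = 4071, Σxy = 10125
nΣxy − ΣxΣy = 81000 − 79473 = 1527
nΣx² − (Σx)² = 210744 − 201601 = 9143; nΣy² − (Σy)² = 32568 − 31329 = 1239
r = 1527 / √(9143 × 1239) = 1527 / 3365.7357 ≈ 0.4537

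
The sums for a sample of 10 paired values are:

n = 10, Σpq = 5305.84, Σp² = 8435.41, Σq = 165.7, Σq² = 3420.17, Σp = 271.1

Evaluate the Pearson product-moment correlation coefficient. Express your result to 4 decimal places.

0.9508

r = (nΣpq − ΣpΣq) / √[(nΣp² − (Σp)²)(nΣq² − (Σq)²)]
Numerator: 10×5305.84 − 271.1×165.7 = 8137.13
Denominator: √[(84354.1 − 73495.21)(34201.7 − 27456.49)] = √[10858.89 × 6745.21] = 8558.3581
r = 8137.13 / 8558.3581 ≈ 0.9508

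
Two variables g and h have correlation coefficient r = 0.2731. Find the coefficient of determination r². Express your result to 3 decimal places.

r² = (0.2731)² = 0.075

0.075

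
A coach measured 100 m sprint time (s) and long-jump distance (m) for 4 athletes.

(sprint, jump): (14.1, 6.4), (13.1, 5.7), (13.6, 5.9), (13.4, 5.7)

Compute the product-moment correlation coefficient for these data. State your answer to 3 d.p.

n = 4, Σx = 54.2, Σy = 23.7, Σx² = 734.94, Σy² = 140.75, Σxy = 321.53
nΣxy − ΣxΣy = 1286.12 − 1284.54 = 1.58
nΣx² − (Σx)² = 2939.76 − 2937.64 = 2.12; nΣy² − (Σy)² = 563 − 561.69 = 1.31
r = 1.58 / √(2.12 × 1.31) = 1.58 / 1.6665 ≈ 0.948

0.948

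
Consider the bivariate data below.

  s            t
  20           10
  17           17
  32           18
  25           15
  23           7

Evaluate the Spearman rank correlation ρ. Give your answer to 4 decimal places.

0.3000

Rank s: 2, 1, 5, 4, 3
Rank t: 2, 4, 5, 3, 1
d = rank(s) − rank(t): 0, -3, 0, 1, 2; Σd² = 14
ρ = 1 − 6Σd² / [n(n²−1)] = 1 − 6×14 / (5×24) = 1 − 84/120 ≈ 0.3000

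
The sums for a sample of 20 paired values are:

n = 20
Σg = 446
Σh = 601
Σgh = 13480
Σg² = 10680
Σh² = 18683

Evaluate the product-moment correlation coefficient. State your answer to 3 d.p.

r = (nΣgh − ΣgΣh) / √[(nΣg² − (Σg)²)(nΣh² − (Σh)²)]
Numerator: 20×13480 − 446×601 = 1554
Denominator: √[(213600 − 198916)(373660 − 361201)] = √[14684 × 12459] = 13525.8255
r = 1554 / 13525.8255 ≈ 0.115

0.115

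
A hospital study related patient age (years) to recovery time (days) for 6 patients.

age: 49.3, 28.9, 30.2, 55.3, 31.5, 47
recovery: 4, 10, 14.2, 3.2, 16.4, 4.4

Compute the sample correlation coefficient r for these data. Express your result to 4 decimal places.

-0.8919

n = 6, Σx = 242.2, Σy = 52.2, Σx² = 10437.08, Σy² = 616.2, Σxy = 1815.4
nΣxy − ΣxΣy = 10892.4 − 12642.84 = -1750.44
nΣx² − (Σx)² = 62622.48 − 58660.84 = 3961.64; nΣy² − (Σy)² = 3697.2 − 2724.84 = 972.36
r = -1750.44 / √(3961.64 × 972.36) = -1750.44 / 1962.6870 ≈ -0.8919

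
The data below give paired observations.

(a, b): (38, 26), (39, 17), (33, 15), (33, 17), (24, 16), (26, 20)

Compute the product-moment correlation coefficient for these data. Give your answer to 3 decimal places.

n = 6, Σa = 193, Σb = 111, Σa² = 6395, Σb² = 2135, Σab = 3611
nΣab − ΣaΣb = 21666 − 21423 = 243
nΣa² − (Σa)² = 38370 − 37249 = 1121; nΣb² − (Σb)² = 12810 − 12321 = 489
r = 243 / √(1121 × 489) = 243 / 740.3844 ≈ 0.328

0.328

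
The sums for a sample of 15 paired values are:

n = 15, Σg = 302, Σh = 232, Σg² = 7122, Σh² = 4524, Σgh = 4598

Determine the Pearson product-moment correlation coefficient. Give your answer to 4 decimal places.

r = (nΣgh − ΣgΣh) / √[(nΣg² − (Σg)²)(nΣh² − (Σh)²)]
Numerator: 15×4598 − 302×232 = -1094
Denominator: √[(106830 − 91204)(67860 − 53824)] = √[15626 × 14036] = 14809.6771
r = -1094 / 14809.6771 ≈ -0.0739

-0.0739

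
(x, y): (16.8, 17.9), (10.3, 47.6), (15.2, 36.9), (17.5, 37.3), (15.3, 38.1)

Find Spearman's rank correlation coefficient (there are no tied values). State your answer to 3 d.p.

-0.500

Rank x: 4, 1, 2, 5, 3
Rank y: 1, 5, 2, 3, 4
d = rank(x) − rank(y): 3, -4, 0, 2, -1; Σd² = 30
ρ = 1 − 6Σd² / [n(n²−1)] = 1 − 6×30 / (5×24) = 1 − 180/120 ≈ -0.500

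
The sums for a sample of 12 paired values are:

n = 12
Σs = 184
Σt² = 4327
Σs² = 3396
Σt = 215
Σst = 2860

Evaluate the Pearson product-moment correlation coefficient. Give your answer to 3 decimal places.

-0.836

r = (nΣst − ΣsΣt) / √[(nΣs² − (Σs)²)(nΣt² − (Σt)²)]
Numerator: 12×2860 − 184×215 = -5240
Denominator: √[(40752 − 33856)(51924 − 46225)] = √[6896 × 5699] = 6268.9955
r = -5240 / 6268.9955 ≈ -0.836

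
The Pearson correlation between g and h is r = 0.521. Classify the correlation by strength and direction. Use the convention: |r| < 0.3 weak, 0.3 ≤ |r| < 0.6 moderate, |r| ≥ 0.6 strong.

r = 0.521 > 0 so the relationship is positive.
|r| = 0.521, which falls in the moderate range.

moderate positive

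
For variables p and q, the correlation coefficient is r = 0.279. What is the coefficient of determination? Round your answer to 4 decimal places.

0.0778

r² = (0.279)² = 0.0778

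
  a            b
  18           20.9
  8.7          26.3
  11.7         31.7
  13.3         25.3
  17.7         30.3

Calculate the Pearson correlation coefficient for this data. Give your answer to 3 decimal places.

-0.266

n = 5, Σa = 69.4, Σb = 134.5, Σa² = 1026.76, Σb² = 3691.57, Σab = 1848.7
nΣab − ΣaΣb = 9243.5 − 9334.3 = -90.8
nΣa² − (Σa)² = 5133.8 − 4816.36 = 317.44; nΣb² − (Σb)² = 18457.85 − 18090.25 = 367.6
r = -90.8 / √(317.44 × 367.6) = -90.8 / 341.6006 ≈ -0.266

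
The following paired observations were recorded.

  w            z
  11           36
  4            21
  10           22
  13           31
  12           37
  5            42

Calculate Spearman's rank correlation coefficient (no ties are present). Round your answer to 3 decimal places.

0.257

Rank w: 4, 1, 3, 6, 5, 2
Rank z: 4, 1, 2, 3, 5, 6
d = rank(w) − rank(z): 0, 0, 1, 3, 0, -4; Σd² = 26
ρ = 1 − 6Σd² / [n(n²−1)] = 1 − 6×26 / (6×35) = 1 − 156/210 ≈ 0.257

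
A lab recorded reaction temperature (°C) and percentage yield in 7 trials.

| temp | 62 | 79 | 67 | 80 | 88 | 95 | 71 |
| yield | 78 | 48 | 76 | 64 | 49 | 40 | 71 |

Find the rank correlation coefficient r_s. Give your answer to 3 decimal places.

-0.893

Rank temp: 1, 4, 2, 5, 6, 7, 3
Rank yield: 7, 2, 6, 4, 3, 1, 5
d = rank(temp) − rank(yield): -6, 2, -4, 1, 3, 6, -2; Σd² = 106
ρ = 1 − 6Σd² / [n(n²−1)] = 1 − 6×106 / (7×48) = 1 − 636/336 ≈ -0.893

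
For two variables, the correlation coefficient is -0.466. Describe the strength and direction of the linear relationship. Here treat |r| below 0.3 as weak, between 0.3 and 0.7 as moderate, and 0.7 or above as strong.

moderate negative

r = -0.466 < 0 so the relationship is negative.
|r| = 0.466, which falls in the moderate range.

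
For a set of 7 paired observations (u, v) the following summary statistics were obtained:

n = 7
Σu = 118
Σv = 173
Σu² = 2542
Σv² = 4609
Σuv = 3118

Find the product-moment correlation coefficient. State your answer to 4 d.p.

0.4698

r = (nΣuv − ΣuΣv) / √[(nΣu² − (Σu)²)(nΣv² − (Σv)²)]
Numerator: 7×3118 − 118×173 = 1412
Denominator: √[(17794 − 13924)(32263 − 29929)] = √[3870 × 2334] = 3005.4251
r = 1412 / 3005.4251 ≈ 0.4698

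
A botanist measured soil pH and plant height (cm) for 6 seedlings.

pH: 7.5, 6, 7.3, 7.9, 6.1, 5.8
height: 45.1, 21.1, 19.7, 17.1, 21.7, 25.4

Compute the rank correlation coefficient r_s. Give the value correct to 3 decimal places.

-0.371

Rank pH: 5, 2, 4, 6, 3, 1
Rank height: 6, 3, 2, 1, 4, 5
d = rank(pH) − rank(height): -1, -1, 2, 5, -1, -4; Σd² = 48
ρ = 1 − 6Σd² / [n(n²−1)] = 1 − 6×48 / (6×35) = 1 − 288/210 ≈ -0.371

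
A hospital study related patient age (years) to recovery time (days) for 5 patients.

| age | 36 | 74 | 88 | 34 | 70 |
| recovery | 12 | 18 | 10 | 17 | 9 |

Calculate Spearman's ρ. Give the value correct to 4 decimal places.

-0.2000

Rank age: 2, 4, 5, 1, 3
Rank recovery: 3, 5, 2, 4, 1
d = rank(age) − rank(recovery): -1, -1, 3, -3, 2; Σd² = 24
ρ = 1 − 6Σd² / [n(n²−1)] = 1 − 6×24 / (5×24) = 1 − 144/120 ≈ -0.2000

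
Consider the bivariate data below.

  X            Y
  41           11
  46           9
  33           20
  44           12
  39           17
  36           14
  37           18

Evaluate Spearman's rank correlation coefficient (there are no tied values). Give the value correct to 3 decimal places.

-0.857

Rank X: 5, 7, 1, 6, 4, 2, 3
Rank Y: 2, 1, 7, 3, 5, 4, 6
d = rank(X) − rank(Y): 3, 6, -6, 3, -1, -2, -3; Σd² = 104
ρ = 1 − 6Σd² / [n(n²−1)] = 1 − 6×104 / (7×48) = 1 − 624/336 ≈ -0.857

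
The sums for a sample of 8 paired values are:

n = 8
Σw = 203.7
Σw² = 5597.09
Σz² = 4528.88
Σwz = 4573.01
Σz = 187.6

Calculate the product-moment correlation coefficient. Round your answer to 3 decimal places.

-0.883

r = (nΣwz − ΣwΣz) / √[(nΣw² − (Σw)²)(nΣz² − (Σz)²)]
Numerator: 8×4573.01 − 203.7×187.6 = -1630.04
Denominator: √[(44776.72 − 41493.69)(36231.04 − 35193.76)] = √[3283.03 × 1037.28] = 1845.3784
r = -1630.04 / 1845.3784 ≈ -0.883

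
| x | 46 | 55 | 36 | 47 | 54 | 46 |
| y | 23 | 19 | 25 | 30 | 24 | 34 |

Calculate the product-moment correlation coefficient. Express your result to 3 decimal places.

-0.347

n = 6, Σx = 284, Σy = 155, Σx² = 13678, Σy² = 4147, Σxy = 7273
nΣxy − ΣxΣy = 43638 − 44020 = -382
nΣx² − (Σx)² = 82068 − 80656 = 1412; nΣy² − (Σy)² = 24882 − 24025 = 857
r = -382 / √(1412 × 857) = -382 / 1100.0382 ≈ -0.347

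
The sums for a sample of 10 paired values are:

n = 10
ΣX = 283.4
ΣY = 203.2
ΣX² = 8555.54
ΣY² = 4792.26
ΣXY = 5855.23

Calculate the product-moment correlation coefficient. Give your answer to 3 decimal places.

0.164

r = (nΣXY − ΣXΣY) / √[(nΣX² − (ΣX)²)(nΣY² − (ΣY)²)]
Numerator: 10×5855.23 − 283.4×203.2 = 965.42
Denominator: √[(85555.4 − 80315.56)(47922.6 − 41290.24)] = √[5239.84 × 6632.36] = 5895.1255
r = 965.42 / 5895.1255 ≈ 0.164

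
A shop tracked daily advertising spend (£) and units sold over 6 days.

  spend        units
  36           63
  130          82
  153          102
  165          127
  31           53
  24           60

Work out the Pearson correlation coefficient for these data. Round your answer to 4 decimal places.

0.9294

n = 6, Σx = 539, Σy = 487, Σx² = 70367, Σy² = 43635, Σxy = 52572
nΣxy − ΣxΣy = 315432 − 262493 = 52939
nΣx² − (Σx)² = 422202 − 290521 = 131681; nΣy² − (Σy)² = 261810 − 237169 = 24641
r = 52939 / √(131681 × 24641) = 52939 / 56962.7204 ≈ 0.9294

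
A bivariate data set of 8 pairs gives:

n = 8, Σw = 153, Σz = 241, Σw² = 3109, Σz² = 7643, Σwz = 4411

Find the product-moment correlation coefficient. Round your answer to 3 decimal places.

-0.749

r = (nΣwz − ΣwΣz) / √[(nΣw² − (Σw)²)(nΣz² − (Σz)²)]
Numerator: 8×4411 − 153×241 = -1585
Denominator: √[(24872 − 23409)(61144 − 58081)] = √[1463 × 3063] = 2116.8772
r = -1585 / 2116.8772 ≈ -0.749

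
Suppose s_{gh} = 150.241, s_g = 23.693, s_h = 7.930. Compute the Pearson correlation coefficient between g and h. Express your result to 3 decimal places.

r = Cov(g,h) / (s_g · s_h) = 150.241 / (23.693 × 7.930)
  = 150.241 / 187.8855 ≈ 0.800

0.800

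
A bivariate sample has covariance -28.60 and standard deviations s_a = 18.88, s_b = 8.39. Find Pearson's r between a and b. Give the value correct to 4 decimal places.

r = Cov(a,b) / (s_a · s_b) = -28.60 / (18.88 × 8.39)
  = -28.60 / 158.4032 ≈ -0.1806

-0.1806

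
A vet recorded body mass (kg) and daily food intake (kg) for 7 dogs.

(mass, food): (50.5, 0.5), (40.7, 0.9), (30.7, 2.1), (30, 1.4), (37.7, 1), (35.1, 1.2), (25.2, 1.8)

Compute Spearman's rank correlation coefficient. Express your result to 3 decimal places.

-0.893

Rank mass: 7, 6, 3, 2, 5, 4, 1
Rank food: 1, 2, 7, 5, 3, 4, 6
d = rank(mass) − rank(food): 6, 4, -4, -3, 2, 0, -5; Σd² = 106
ρ = 1 − 6Σd² / [n(n²−1)] = 1 − 6×106 / (7×48) = 1 − 636/336 ≈ -0.893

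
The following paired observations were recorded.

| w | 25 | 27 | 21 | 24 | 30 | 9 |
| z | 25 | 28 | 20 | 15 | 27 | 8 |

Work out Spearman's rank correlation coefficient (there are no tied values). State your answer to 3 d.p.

Rank w: 4, 5, 2, 3, 6, 1
Rank z: 4, 6, 3, 2, 5, 1
d = rank(w) − rank(z): 0, -1, -1, 1, 1, 0; Σd² = 4
ρ = 1 − 6Σd² / [n(n²−1)] = 1 − 6×4 / (6×35) = 1 − 24/210 ≈ 0.886

0.886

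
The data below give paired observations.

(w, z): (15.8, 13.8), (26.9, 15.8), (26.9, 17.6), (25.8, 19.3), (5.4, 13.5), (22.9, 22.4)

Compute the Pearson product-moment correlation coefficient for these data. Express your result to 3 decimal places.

0.608

n = 6, Σw = 123.7, Σz = 102.4, Σw² = 2916.07, Σz² = 1806.34, Σwz = 2200.3
nΣwz − ΣwΣz = 13201.8 − 12666.88 = 534.92
nΣw² − (Σw)² = 17496.42 − 15301.69 = 2194.73; nΣz² − (Σz)² = 10838.04 − 10485.76 = 352.28
r = 534.92 / √(2194.73 × 352.28) = 534.92 / 879.2949 ≈ 0.608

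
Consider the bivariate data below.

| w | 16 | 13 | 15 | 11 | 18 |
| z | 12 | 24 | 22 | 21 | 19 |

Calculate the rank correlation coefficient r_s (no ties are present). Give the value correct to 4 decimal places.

Rank w: 4, 2, 3, 1, 5
Rank z: 1, 5, 4, 3, 2
d = rank(w) − rank(z): 3, -3, -1, -2, 3; Σd² = 32
ρ = 1 − 6Σd² / [n(n²−1)] = 1 − 6×32 / (5×24) = 1 − 192/120 ≈ -0.6000

-0.6000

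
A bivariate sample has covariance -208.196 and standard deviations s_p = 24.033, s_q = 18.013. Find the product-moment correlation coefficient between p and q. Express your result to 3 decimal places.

r = Cov(p,q) / (s_p · s_q) = -208.196 / (24.033 × 18.013)
  = -208.196 / 432.9064 ≈ -0.481

-0.481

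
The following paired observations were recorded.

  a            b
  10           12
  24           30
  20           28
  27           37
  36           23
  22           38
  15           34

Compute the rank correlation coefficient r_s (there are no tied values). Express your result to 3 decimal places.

Rank a: 1, 5, 3, 6, 7, 4, 2
Rank b: 1, 4, 3, 6, 2, 7, 5
d = rank(a) − rank(b): 0, 1, 0, 0, 5, -3, -3; Σd² = 44
ρ = 1 − 6Σd² / [n(n²−1)] = 1 − 6×44 / (7×48) = 1 − 264/336 ≈ 0.214

0.214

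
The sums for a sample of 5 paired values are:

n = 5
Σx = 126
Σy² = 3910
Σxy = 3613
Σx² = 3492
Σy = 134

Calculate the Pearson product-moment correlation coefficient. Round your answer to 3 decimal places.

0.743

r = (nΣxy − ΣxΣy) / √[(nΣx² − (Σx)²)(nΣy² − (Σy)²)]
Numerator: 5×3613 − 126×134 = 1181
Denominator: √[(17460 − 15876)(19550 − 17956)] = √[1584 × 1594] = 1588.9921
r = 1181 / 1588.9921 ≈ 0.743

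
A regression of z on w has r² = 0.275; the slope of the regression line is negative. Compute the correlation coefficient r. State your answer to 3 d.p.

|r| = √0.275 = 0.524
The association is negative, so r = −0.524.

-0.524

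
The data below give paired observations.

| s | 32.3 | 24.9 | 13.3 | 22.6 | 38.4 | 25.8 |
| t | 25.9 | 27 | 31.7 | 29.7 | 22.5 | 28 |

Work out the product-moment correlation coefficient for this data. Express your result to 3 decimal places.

-0.972

n = 6, Σs = 157.3, Σt = 164.8, Σs² = 4491.15, Σt² = 4577.04, Σst = 4188.1
nΣst − ΣsΣt = 25128.6 − 25923.04 = -794.44
nΣs² − (Σs)² = 26946.9 − 24743.29 = 2203.61; nΣt² − (Σt)² = 27462.24 − 27159.04 = 303.2
r = -794.44 / √(2203.61 × 303.2) = -794.44 / 817.3950 ≈ -0.972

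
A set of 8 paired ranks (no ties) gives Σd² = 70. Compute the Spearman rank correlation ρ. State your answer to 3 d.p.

ρ = 1 − 6Σd² / [n(n²−1)] = 1 − 6×70 / (8×63)
  = 1 − 420/504 = 1 − 0.8333 ≈ 0.167

0.167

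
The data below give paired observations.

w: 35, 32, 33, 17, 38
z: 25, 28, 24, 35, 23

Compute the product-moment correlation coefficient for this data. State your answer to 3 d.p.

-0.968

n = 5, Σw = 155, Σz = 135, Σw² = 5071, Σz² = 3739, Σwz = 4032
nΣwz − ΣwΣz = 20160 − 20925 = -765
nΣw² − (Σw)² = 25355 − 24025 = 1330; nΣz² − (Σz)² = 18695 − 18225 = 470
r = -765 / √(1330 × 470) = -765 / 790.6327 ≈ -0.968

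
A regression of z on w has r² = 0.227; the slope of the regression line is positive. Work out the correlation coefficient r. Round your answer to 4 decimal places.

0.4764

|r| = √0.227 = 0.4764
The association is positive, so r = 0.4764.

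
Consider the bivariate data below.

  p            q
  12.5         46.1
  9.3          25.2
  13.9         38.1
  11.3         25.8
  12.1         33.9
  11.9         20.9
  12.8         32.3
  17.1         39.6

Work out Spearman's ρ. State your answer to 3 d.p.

0.738

Rank p: 5, 1, 7, 2, 4, 3, 6, 8
Rank q: 8, 2, 6, 3, 5, 1, 4, 7
d = rank(p) − rank(q): -3, -1, 1, -1, -1, 2, 2, 1; Σd² = 22
ρ = 1 − 6Σd² / [n(n²−1)] = 1 − 6×22 / (8×63) = 1 − 132/504 ≈ 0.738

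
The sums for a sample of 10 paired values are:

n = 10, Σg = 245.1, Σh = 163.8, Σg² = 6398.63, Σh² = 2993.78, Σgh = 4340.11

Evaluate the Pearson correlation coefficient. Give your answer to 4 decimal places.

0.9332

r = (nΣgh − ΣgΣh) / √[(nΣg² − (Σg)²)(nΣh² − (Σh)²)]
Numerator: 10×4340.11 − 245.1×163.8 = 3253.72
Denominator: √[(63986.3 − 60074.01)(29937.8 − 26830.44)] = √[3912.29 × 3107.36] = 3486.6737
r = 3253.72 / 3486.6737 ≈ 0.9332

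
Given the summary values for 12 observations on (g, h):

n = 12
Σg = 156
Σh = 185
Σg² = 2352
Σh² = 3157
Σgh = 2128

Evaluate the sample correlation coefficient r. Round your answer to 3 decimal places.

r = (nΣgh − ΣgΣh) / √[(nΣg² − (Σg)²)(nΣh² − (Σh)²)]
Numerator: 12×2128 − 156×185 = -3324
Denominator: √[(28224 − 24336)(37884 − 34225)] = √[3888 × 3659] = 3771.7625
r = -3324 / 3771.7625 ≈ -0.881

-0.881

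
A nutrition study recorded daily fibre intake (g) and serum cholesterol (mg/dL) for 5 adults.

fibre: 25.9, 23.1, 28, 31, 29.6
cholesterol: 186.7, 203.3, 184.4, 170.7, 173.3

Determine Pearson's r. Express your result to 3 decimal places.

n = 5, Σx = 137.6, Σy = 918.4, Σx² = 3825.58, Σy² = 169362.52, Σxy = 25116.34
nΣxy − ΣxΣy = 125581.7 − 126371.84 = -790.14
nΣx² − (Σx)² = 19127.9 − 18933.76 = 194.14; nΣy² − (Σy)² = 846812.6 − 843458.56 = 3354.04
r = -790.14 / √(194.14 × 3354.04) = -790.14 / 806.9407 ≈ -0.979

-0.979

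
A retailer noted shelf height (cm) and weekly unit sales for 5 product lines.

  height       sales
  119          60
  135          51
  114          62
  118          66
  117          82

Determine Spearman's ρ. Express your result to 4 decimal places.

-0.7000

Rank height: 4, 5, 1, 3, 2
Rank sales: 2, 1, 3, 4, 5
d = rank(height) − rank(sales): 2, 4, -2, -1, -3; Σd² = 34
ρ = 1 − 6Σd² / [n(n²−1)] = 1 − 6×34 / (5×24) = 1 − 204/120 ≈ -0.7000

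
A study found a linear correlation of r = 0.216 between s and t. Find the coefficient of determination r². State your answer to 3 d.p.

r² = (0.216)² = 0.047

0.047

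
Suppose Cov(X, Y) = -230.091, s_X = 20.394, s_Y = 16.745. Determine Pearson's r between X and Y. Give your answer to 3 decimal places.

-0.674

r = Cov(X,Y) / (s_X · s_Y) = -230.091 / (20.394 × 16.745)
  = -230.091 / 341.4975 ≈ -0.674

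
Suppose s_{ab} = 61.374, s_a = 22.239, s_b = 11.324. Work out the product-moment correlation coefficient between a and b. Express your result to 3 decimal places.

0.244

r = Cov(a,b) / (s_a · s_b) = 61.374 / (22.239 × 11.324)
  = 61.374 / 251.8344 ≈ 0.244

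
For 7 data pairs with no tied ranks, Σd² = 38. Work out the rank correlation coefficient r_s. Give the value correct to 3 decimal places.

0.321

ρ = 1 − 6Σd² / [n(n²−1)] = 1 − 6×38 / (7×48)
  = 1 − 228/336 = 1 − 0.6786 ≈ 0.321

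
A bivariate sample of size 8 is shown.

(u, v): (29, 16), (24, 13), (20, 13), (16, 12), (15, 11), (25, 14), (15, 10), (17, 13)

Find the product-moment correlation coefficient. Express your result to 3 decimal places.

n = 8, Σu = 161, Σv = 102, Σu² = 3437, Σv² = 1324, Σuv = 2114
nΣuv − ΣuΣv = 16912 − 16422 = 490
nΣu² − (Σu)² = 27496 − 25921 = 1575; nΣv² − (Σv)² = 10592 − 10404 = 188
r = 490 / √(1575 × 188) = 490 / 544.1507 ≈ 0.900

0.900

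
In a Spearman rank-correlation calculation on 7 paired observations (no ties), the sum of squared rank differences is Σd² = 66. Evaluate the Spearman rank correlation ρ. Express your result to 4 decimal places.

-0.1786

ρ = 1 − 6Σd² / [n(n²−1)] = 1 − 6×66 / (7×48)
  = 1 − 396/336 = 1 − 1.17857 ≈ -0.1786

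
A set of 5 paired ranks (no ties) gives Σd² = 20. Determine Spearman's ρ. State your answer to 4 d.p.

0.0000

ρ = 1 − 6Σd² / [n(n²−1)] = 1 − 6×20 / (5×24)
  = 1 − 120/120 = 1 − 1.00000 ≈ 0.0000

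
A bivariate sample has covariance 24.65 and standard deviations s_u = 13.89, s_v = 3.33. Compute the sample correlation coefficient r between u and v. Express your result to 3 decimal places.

0.533

r = Cov(u,v) / (s_u · s_v) = 24.65 / (13.89 × 3.33)
  = 24.65 / 46.2537 ≈ 0.533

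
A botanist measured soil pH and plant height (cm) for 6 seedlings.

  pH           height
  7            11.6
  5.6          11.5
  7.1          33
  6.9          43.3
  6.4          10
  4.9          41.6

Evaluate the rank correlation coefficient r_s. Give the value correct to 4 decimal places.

Rank pH: 5, 2, 6, 4, 3, 1
Rank height: 3, 2, 4, 6, 1, 5
d = rank(pH) − rank(height): 2, 0, 2, -2, 2, -4; Σd² = 32
ρ = 1 − 6Σd² / [n(n²−1)] = 1 − 6×32 / (6×35) = 1 − 192/210 ≈ 0.0857

0.0857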